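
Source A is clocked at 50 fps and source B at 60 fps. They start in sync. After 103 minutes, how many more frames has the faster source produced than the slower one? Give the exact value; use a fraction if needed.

61800 frames

103 min = 6180 s.
A emits 50 × 6180 = 309000 frames; B emits 60 × 6180 = 370800.
Difference = 61800 frames; B is ahead of A.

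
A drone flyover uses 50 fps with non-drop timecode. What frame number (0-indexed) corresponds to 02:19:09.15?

frame 417465

Total seconds to the label: (2 × 3600 + 19 × 60 + 9) = 8349.
Frame index = 8349 × 50 + 15 = 417465.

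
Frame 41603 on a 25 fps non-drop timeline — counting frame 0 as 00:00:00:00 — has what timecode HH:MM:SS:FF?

41603 ÷ 25 = 1664 full seconds, remainder 3 frames.
1664 s = 0 h 27 min 44 s.
Timecode: 00:27:44:03.

00:27:44:03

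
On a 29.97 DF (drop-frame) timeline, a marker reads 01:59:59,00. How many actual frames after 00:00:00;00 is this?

215754

As if non-drop at 30 labels/s: (1 × 3600 + 59 × 60 + 59) × 30 + 0 = 215970.
Minute boundaries passed: 119; those not divisible by 10: 119 − 11 = 108; dropped labels = 2 × 108 = 216.
Actual frame index = 215970 − 216 = 215754.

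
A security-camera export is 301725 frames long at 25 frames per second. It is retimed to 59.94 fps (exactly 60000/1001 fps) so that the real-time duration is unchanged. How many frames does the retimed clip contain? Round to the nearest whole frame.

Frames at target rate = 301725 × (60000/1001) / (25) = 724140000/1001 ≈ 723416.583.
Nearest whole frame: 723417.

723417 frames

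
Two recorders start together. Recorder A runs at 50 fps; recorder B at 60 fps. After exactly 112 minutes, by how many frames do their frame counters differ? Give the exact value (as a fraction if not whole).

67200 frames

112 min = 6720 s.
A emits 50 × 6720 = 336000 frames; B emits 60 × 6720 = 403200.
Difference = 67200 frames; B is ahead of A.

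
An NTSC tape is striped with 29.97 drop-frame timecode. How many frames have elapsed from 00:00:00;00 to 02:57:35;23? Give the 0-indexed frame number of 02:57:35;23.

As if non-drop at 30 labels/s: (2 × 3600 + 57 × 60 + 35) × 30 + 23 = 319673.
Minute boundaries passed: 177; those not divisible by 10: 177 − 17 = 160; dropped labels = 2 × 160 = 320.
Actual frame index = 319673 − 320 = 319353.

319353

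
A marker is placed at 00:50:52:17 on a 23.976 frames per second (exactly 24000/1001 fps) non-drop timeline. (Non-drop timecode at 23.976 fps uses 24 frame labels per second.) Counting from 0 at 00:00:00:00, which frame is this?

frame 73265

Total seconds to the label: (0 × 3600 + 50 × 60 + 52) = 3052.
Frame index = 3052 × 24 + 17 = 73265.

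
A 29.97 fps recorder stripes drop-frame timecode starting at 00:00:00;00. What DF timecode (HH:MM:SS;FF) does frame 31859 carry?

00:17:43;01

Each 10-minute DF block holds 10 × 60 × 30 − 9 × 2 = 17982 frames. 31859 ÷ 17982 → 1 full block, remainder 13877.
Within the partial block the first minute is 1800 frames and each further minute 1798, so 7 further minute boundaries passed. Total skipped labels = 18 × 1 + 2 × 7 = 32.
Non-drop label index = 31859 + 32 = 31891; at 30 labels/s that is 00:17:43:01, i.e. DF 00:17:43;01.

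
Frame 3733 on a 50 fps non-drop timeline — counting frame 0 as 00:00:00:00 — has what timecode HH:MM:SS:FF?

3733 ÷ 50 = 74 full seconds, remainder 33 frames.
74 s = 0 h 1 min 14 s.
Timecode: 00:01:14:33.

00:01:14:33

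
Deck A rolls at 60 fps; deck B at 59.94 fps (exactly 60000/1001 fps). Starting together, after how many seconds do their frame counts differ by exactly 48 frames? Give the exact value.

800.8 seconds

The gap grows by |60000/1001 − 60| = 60/1001 frames per second.
Time for a 48-frame gap: 48 ÷ (60/1001) = 800.8 s.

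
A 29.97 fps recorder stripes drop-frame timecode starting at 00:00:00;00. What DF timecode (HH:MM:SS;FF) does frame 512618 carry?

04:45:04;12

Each 10-minute DF block holds 10 × 60 × 30 − 9 × 2 = 17982 frames. 512618 ÷ 17982 → 28 full blocks, remainder 9122.
Within the partial block the first minute is 1800 frames and each further minute 1798, so 5 further minute boundaries passed. Total skipped labels = 18 × 28 + 2 × 5 = 514.
Non-drop label index = 512618 + 514 = 513132; at 30 labels/s that is 04:45:04:12, i.e. DF 04:45:04;12.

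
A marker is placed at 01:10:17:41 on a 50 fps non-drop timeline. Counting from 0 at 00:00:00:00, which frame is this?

210891

Total seconds to the label: (1 × 3600 + 10 × 60 + 17) = 4217.
Frame index = 4217 × 50 + 41 = 210891.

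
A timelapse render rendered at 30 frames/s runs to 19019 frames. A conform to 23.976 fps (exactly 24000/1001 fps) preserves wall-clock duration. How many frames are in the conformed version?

15200 frames

Target frames = source frames × (target rate / source rate) = 19019 × (24000/1001)/(30) = 19019 × 800/1001 = 15200.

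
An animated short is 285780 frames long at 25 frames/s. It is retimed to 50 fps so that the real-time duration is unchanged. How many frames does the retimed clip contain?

571560 frames

Target frames = source frames × (target rate / source rate) = 285780 × (50)/(25) = 285780 × 2 = 571560.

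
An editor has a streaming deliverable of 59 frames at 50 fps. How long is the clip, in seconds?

Running time = 59 / (50) = 1.18 s.

1.18 seconds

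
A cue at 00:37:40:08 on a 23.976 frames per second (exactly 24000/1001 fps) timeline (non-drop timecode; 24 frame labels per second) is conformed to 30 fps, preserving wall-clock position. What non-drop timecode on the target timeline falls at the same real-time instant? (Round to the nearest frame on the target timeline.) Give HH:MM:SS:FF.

00:37:42:18

Source frame index: (0×3600 + 37×60 + 40) × 24 + 8 = 54248.
Real time: 54248 / (24000/1001) = 6787781/3000 s.
Target frame: (6787781/3000) × (30) = 6787781/100 ≈ 67877.810 → 67878.
At 30 labels/s: frame 67878 → 00:37:42:18.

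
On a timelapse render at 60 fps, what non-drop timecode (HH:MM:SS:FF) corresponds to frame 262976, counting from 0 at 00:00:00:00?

01:13:02:56

262976 ÷ 60 = 4382 full seconds, remainder 56 frames.
4382 s = 1 h 13 min 2 s.
Timecode: 01:13:02:56.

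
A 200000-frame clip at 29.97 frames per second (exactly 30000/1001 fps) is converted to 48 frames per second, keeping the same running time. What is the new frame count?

Target frames = source frames × (target rate / source rate) = 200000 × (48)/(30000/1001) = 200000 × 1001/625 = 320320.

320320 frames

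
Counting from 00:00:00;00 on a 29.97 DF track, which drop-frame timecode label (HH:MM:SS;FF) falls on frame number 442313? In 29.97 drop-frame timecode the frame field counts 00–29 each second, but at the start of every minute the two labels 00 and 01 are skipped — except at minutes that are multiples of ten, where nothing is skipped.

04:05:58;15

Ten DF minutes hold 17982 frames, so frame 442313 lies in block 24 (frames 431568–449549) with 10745 frames into that block.
The block's first minute is 1800 frames and the rest 1798 each; 10745 frames reaches minute 5, so 24 × 18 + 5 × 2 = 442 labels have been skipped so far.
Adding those back, label number 442313 + 442 = 442755 at 30 labels/s is 14758 s + 15 f = 4 h 5 min 58 s frame 15, i.e. 04:05:58;15.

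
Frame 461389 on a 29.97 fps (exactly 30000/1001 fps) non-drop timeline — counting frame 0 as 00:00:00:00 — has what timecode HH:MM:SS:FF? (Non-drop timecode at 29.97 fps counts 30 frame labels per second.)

461389 ÷ 30 = 15379 full seconds, remainder 19 frames.
15379 s = 4 h 16 min 19 s.
Timecode: 04:16:19:19.

04:16:19:19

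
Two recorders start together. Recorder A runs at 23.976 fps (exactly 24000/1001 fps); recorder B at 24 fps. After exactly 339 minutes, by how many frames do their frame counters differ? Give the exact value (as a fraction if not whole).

488160/1001 frames

339 min = 20340 s.
A emits 24000/1001 × 20340 = 488160000/1001 frames; B emits 24 × 20340 = 488160.
Difference = 488160/1001 frames (≈ 487.6723); B is ahead of A.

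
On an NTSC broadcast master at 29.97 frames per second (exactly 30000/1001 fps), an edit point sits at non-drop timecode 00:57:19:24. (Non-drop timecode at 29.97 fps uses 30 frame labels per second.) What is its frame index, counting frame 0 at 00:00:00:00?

Total seconds to the label: (0 × 3600 + 57 × 60 + 19) = 3439.
Frame index = 3439 × 30 + 24 = 103194.

frame 103194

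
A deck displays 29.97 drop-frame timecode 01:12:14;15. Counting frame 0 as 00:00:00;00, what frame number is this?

129905

As if non-drop at 30 labels/s: (1 × 3600 + 12 × 60 + 14) × 30 + 15 = 130035.
Minute boundaries passed: 72; those not divisible by 10: 72 − 7 = 65; dropped labels = 2 × 65 = 130.
Actual frame index = 130035 − 130 = 129905.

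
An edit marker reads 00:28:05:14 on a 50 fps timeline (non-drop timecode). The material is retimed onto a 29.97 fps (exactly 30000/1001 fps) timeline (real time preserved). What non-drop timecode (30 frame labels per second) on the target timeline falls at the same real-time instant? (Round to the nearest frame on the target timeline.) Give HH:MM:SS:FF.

00:28:03:18

Source frame index: (0×3600 + 28×60 + 5) × 50 + 14 = 84264.
Real time: 84264 / (50) = 42132/25 s.
Target frame: (42132/25) × (30000/1001) = 50558400/1001 ≈ 50507.892 → 50508.
At 30 labels/s: frame 50508 → 00:28:03:18.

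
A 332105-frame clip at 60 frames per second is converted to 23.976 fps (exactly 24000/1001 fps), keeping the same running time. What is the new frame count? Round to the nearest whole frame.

132709 frames

Frames at target rate = 332105 × (24000/1001) / (60) = 132842000/1001 ≈ 132709.291.
Nearest whole frame: 132709.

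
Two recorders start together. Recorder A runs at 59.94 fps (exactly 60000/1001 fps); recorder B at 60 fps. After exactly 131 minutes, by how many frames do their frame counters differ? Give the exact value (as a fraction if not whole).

131 min = 7860 s.
A emits 60000/1001 × 7860 = 471600000/1001 frames; B emits 60 × 7860 = 471600.
Difference = 471600/1001 frames (≈ 471.1289); B is ahead of A.

471600/1001 frames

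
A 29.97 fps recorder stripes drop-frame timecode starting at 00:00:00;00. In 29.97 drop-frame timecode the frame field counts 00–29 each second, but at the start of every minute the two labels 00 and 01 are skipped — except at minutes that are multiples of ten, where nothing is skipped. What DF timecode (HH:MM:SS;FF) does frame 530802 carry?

04:55:11;04

Each 10-minute DF block holds 10 × 60 × 30 − 9 × 2 = 17982 frames. 530802 ÷ 17982 → 29 full blocks, remainder 9324.
Within the partial block the first minute is 1800 frames and each further minute 1798, so 5 further minute boundaries passed. Total skipped labels = 18 × 29 + 2 × 5 = 532.
Non-drop label index = 530802 + 532 = 531334; at 30 labels/s that is 04:55:11:04, i.e. DF 04:55:11;04.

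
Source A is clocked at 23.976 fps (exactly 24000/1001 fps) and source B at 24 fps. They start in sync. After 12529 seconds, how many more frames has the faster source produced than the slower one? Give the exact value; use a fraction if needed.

27336/91 frames

A emits 24000/1001 × 12529 = 27336000/91 frames; B emits 24 × 12529 = 300696.
Difference = 27336/91 frames (≈ 300.3956); B is ahead of A.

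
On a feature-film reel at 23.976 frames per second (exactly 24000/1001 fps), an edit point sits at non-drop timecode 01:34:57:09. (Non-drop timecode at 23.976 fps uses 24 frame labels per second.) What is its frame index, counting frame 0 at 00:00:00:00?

Total seconds to the label: (1 × 3600 + 34 × 60 + 57) = 5697.
Frame index = 5697 × 24 + 9 = 136737.

frame 136737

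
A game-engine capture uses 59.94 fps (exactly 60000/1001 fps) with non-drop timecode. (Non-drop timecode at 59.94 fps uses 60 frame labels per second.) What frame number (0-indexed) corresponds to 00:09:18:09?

frame 33489

Total seconds to the label: (0 × 3600 + 9 × 60 + 18) = 558.
Frame index = 558 × 60 + 9 = 33489.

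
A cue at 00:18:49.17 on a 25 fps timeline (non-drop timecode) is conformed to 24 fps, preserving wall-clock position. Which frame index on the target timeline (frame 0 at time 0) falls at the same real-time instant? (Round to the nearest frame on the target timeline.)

Source frame index: (0×3600 + 18×60 + 49) × 25 + 17 = 28242.
Real time: 28242 / (25) = 28242/25 s.
Target frame: (28242/25) × (24) = 677808/25 ≈ 27112.320 → 27112.

frame 27112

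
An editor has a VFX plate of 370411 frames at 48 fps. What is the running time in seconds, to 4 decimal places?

Running time = 370411 × 1/48 = 370411/48 s ≈ 7716.8958 s.

7716.8958 seconds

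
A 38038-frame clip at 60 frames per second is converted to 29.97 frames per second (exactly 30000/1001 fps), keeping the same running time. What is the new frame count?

19000 frames

Target frames = source frames × (target rate / source rate) = 38038 × (30000/1001)/(60) = 38038 × 500/1001 = 19000.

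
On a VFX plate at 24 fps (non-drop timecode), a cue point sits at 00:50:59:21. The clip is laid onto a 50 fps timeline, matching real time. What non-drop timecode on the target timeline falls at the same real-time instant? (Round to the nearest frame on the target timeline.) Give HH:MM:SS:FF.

00:50:59:44

Source frame index: (0×3600 + 50×60 + 59) × 24 + 21 = 73437.
Real time: 73437 / (24) = 24479/8 s.
Target frame: (24479/8) × (50) = 611975/4 ≈ 152993.750 → 152994.
At 50 labels/s: frame 152994 → 00:50:59:44.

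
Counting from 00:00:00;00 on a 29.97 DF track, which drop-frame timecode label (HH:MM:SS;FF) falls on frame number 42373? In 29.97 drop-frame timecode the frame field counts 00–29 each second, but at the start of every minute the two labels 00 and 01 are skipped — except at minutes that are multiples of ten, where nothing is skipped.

Ten DF minutes hold 17982 frames, so frame 42373 lies in block 2 (frames 35964–53945) with 6409 frames into that block.
The block's first minute is 1800 frames and the rest 1798 each; 6409 frames reaches minute 3, so 2 × 18 + 3 × 2 = 42 labels have been skipped so far.
Adding those back, label number 42373 + 42 = 42415 at 30 labels/s is 1413 s + 25 f = 0 h 23 min 33 s frame 25, i.e. 00:23:33;25.

00:23:33;25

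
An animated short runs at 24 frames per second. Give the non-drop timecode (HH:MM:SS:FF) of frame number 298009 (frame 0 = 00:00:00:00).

298009 ÷ 24 = 12417 full seconds, remainder 1 frame.
12417 s = 3 h 26 min 57 s.
Timecode: 03:26:57:01.

03:26:57:01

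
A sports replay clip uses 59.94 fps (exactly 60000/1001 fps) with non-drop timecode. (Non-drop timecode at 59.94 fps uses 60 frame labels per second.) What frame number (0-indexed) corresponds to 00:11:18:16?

40696

Total seconds to the label: (0 × 3600 + 11 × 60 + 18) = 678.
Frame index = 678 × 60 + 16 = 40696.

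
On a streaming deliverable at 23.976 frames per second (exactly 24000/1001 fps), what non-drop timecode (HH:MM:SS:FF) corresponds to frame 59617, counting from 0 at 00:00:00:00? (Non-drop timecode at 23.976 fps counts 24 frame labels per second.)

59617 ÷ 24 = 2484 full seconds, remainder 1 frame.
2484 s = 0 h 41 min 24 s.
Timecode: 00:41:24:01.

00:41:24:01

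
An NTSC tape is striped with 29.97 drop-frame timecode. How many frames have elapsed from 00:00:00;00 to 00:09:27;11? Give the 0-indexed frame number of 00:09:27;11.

As if non-drop at 30 labels/s: (0 × 3600 + 9 × 60 + 27) × 30 + 11 = 17021.
Minute boundaries passed: 9; those not divisible by 10: 9 − 0 = 9; dropped labels = 2 × 9 = 18.
Actual frame index = 17021 − 18 = 17003.

17003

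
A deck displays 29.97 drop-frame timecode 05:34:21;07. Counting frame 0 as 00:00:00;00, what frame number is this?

601235

As if non-drop at 30 labels/s: (5 × 3600 + 34 × 60 + 21) × 30 + 7 = 601837.
Minute boundaries passed: 334; those not divisible by 10: 334 − 33 = 301; dropped labels = 2 × 301 = 602.
Actual frame index = 601837 − 602 = 601235.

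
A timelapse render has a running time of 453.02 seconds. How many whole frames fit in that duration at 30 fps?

13590 frames

Frames = 453.02 × 30 = 67953/5 ≈ 13590.6000.
Complete frames: 13590.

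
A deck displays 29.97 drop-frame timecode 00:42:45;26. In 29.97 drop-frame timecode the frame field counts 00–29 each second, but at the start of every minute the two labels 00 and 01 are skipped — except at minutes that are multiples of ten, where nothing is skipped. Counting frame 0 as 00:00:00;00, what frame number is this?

76900

Complete 10-minute blocks: 4, each 17982 frames → 71928.
Remaining 2 whole minutes in the current block: 1800 + 1 × 1798 = 3598 frames.
Within the current minute: 45 × 30 + 26 − 2 = 1374 (labels ;00/;01 skipped at this minute). Total = 71928 + 3598 + 1374 = 76900.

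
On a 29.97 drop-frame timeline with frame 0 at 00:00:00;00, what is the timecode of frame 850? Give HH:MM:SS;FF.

00:00:28;10

Each 10-minute DF block holds 10 × 60 × 30 − 9 × 2 = 17982 frames. 850 ÷ 17982 → 0 full blocks, remainder 850.
Within the partial block the first minute is 1800 frames and each further minute 1798, so 0 further minute boundaries passed. Total skipped labels = 18 × 0 + 2 × 0 = 0.
Non-drop label index = 850 + 0 = 850; at 30 labels/s that is 00:00:28:10, i.e. DF 00:00:28;10.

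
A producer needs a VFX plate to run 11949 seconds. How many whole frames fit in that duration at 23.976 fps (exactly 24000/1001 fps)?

Frames = 11949 × 24000/1001 = 40968000/143 ≈ 286489.5105.
Complete frames: 286489.

286489 frames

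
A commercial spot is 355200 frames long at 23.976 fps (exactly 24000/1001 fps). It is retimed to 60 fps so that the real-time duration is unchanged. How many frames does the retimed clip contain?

888888 frames

Target frames = source frames × (target rate / source rate) = 355200 × (60)/(24000/1001) = 355200 × 1001/400 = 888888.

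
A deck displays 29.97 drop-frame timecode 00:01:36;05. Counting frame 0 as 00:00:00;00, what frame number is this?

As if non-drop at 30 labels/s: (0 × 3600 + 1 × 60 + 36) × 30 + 5 = 2885.
Minute boundaries passed: 1; those not divisible by 10: 1 − 0 = 1; dropped labels = 2 × 1 = 2.
Actual frame index = 2885 − 2 = 2883.

2883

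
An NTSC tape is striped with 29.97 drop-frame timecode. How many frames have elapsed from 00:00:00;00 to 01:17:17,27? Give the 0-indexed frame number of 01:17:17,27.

Complete 10-minute blocks: 7, each 17982 frames → 125874.
Remaining 7 whole minutes in the current block: 1800 + 6 × 1798 = 12588 frames.
Within the current minute: 17 × 30 + 27 − 2 = 535 (labels ;00/;01 skipped at this minute). Total = 125874 + 12588 + 535 = 138997.

138997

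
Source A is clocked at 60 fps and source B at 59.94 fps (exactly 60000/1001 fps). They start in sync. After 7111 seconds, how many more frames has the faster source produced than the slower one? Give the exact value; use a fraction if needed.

A emits 60 × 7111 = 426660 frames; B emits 60000/1001 × 7111 = 32820000/77.
Difference = 32820/77 frames (≈ 426.2338); B is behind A.

32820/77 frames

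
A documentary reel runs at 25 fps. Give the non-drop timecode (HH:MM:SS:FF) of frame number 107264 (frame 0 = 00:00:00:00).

107264 ÷ 25 = 4290 full seconds, remainder 14 frames.
4290 s = 1 h 11 min 30 s.
Timecode: 01:11:30:14.

01:11:30:14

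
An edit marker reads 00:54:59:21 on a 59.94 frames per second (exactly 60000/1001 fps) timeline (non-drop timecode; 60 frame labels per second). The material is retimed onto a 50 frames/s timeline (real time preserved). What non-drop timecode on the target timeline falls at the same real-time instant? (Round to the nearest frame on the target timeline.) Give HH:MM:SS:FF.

Source frame index: (0×3600 + 54×60 + 59) × 60 + 21 = 197961.
Real time: 197961 / (60000/1001) = 66052987/20000 s.
Target frame: (66052987/20000) × (50) = 66052987/400 ≈ 165132.467 → 165132.
At 50 labels/s: frame 165132 → 00:55:02:32.

00:55:02:32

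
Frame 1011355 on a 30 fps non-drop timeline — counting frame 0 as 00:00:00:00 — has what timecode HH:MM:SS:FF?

09:21:51:25

1011355 ÷ 30 = 33711 full seconds, remainder 25 frames.
33711 s = 9 h 21 min 51 s.
Timecode: 09:21:51:25.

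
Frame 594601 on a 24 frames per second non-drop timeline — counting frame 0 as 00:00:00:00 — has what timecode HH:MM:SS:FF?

06:52:55:01

594601 ÷ 24 = 24775 full seconds, remainder 1 frame.
24775 s = 6 h 52 min 55 s.
Timecode: 06:52:55:01.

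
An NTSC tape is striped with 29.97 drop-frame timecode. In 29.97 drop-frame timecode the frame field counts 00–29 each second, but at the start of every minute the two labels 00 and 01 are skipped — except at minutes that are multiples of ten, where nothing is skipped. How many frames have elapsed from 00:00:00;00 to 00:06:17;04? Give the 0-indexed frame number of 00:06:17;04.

As if non-drop at 30 labels/s: (0 × 3600 + 6 × 60 + 17) × 30 + 4 = 11314.
Minute boundaries passed: 6; those not divisible by 10: 6 − 0 = 6; dropped labels = 2 × 6 = 12.
Actual frame index = 11314 − 12 = 11302.

11302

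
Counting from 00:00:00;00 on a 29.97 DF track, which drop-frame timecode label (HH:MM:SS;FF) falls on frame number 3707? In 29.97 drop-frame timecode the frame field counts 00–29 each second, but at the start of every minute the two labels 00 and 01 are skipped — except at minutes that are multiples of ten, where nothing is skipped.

00:02:03;21

Ten DF minutes hold 17982 frames, so frame 3707 lies in block 0 (frames 0–17981) with 3707 frames into that block.
The block's first minute is 1800 frames and the rest 1798 each; 3707 frames reaches minute 2, so 0 × 18 + 2 × 2 = 4 labels have been skipped so far.
Adding those back, label number 3707 + 4 = 3711 at 30 labels/s is 123 s + 21 f = 0 h 2 min 3 s frame 21, i.e. 00:02:03;21.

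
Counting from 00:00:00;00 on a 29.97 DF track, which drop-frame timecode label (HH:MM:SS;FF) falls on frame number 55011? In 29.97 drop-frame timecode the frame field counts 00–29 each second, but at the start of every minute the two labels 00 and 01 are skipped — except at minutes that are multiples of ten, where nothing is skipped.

Each 10-minute DF block holds 10 × 60 × 30 − 9 × 2 = 17982 frames. 55011 ÷ 17982 → 3 full blocks, remainder 1065.
Within the partial block the first minute is 1800 frames and each further minute 1798, so 0 further minute boundaries passed. Total skipped labels = 18 × 3 + 2 × 0 = 54.
Non-drop label index = 55011 + 54 = 55065; at 30 labels/s that is 00:30:35:15, i.e. DF 00:30:35;15.

00:30:35;15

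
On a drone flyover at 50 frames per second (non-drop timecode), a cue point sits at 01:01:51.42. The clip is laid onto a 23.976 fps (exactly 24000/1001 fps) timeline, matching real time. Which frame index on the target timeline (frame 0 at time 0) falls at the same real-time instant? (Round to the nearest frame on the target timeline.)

frame 88995

Source frame index: (1×3600 + 1×60 + 51) × 50 + 42 = 185592.
Real time: 185592 / (50) = 92796/25 s.
Target frame: (92796/25) × (24000/1001) = 8098560/91 ≈ 88995.165 → 88995.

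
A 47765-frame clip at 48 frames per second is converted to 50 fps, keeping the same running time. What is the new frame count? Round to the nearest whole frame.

49755 frames

Frames at target rate = 47765 × (50) / (48) = 1194125/24 ≈ 49755.208.
Nearest whole frame: 49755.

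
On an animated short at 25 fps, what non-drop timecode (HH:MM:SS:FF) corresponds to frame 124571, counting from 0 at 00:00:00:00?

124571 ÷ 25 = 4982 full seconds, remainder 21 frames.
4982 s = 1 h 23 min 2 s.
Timecode: 01:23:02:21.

01:23:02:21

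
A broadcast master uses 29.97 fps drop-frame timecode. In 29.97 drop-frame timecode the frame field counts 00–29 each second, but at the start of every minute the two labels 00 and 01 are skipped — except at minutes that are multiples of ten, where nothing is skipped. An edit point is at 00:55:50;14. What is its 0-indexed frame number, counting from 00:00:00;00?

100414

As if non-drop at 30 labels/s: (0 × 3600 + 55 × 60 + 50) × 30 + 14 = 100514.
Minute boundaries passed: 55; those not divisible by 10: 55 − 5 = 50; dropped labels = 2 × 50 = 100.
Actual frame index = 100514 − 100 = 100414.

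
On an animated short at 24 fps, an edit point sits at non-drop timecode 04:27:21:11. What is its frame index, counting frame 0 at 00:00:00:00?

384995

Total seconds to the label: (4 × 3600 + 27 × 60 + 21) = 16041.
Frame index = 16041 × 24 + 11 = 384995.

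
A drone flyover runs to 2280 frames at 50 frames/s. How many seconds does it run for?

Running time = 2280 / (50) = 45.6 s.

45.6 seconds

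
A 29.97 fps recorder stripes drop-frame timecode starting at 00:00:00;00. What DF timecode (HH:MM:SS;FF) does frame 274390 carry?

Each 10-minute DF block holds 10 × 60 × 30 − 9 × 2 = 17982 frames. 274390 ÷ 17982 → 15 full blocks, remainder 4660.
Within the partial block the first minute is 1800 frames and each further minute 1798, so 2 further minute boundaries passed. Total skipped labels = 18 × 15 + 2 × 2 = 274.
Non-drop label index = 274390 + 274 = 274664; at 30 labels/s that is 02:32:35:14, i.e. DF 02:32:35;14.

02:32:35;14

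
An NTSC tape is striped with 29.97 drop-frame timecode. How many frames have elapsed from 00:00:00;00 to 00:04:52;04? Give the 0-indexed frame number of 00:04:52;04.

8756

Complete 10-minute blocks: 0, each 17982 frames → 0.
Remaining 4 whole minutes in the current block: 1800 + 3 × 1798 = 7194 frames.
Within the current minute: 52 × 30 + 4 − 2 = 1562 (labels ;00/;01 skipped at this minute). Total = 0 + 7194 + 1562 = 8756.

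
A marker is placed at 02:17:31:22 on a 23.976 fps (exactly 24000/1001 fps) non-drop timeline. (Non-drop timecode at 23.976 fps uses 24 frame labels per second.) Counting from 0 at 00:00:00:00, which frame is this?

Total seconds to the label: (2 × 3600 + 17 × 60 + 31) = 8251.
Frame index = 8251 × 24 + 22 = 198046.

198046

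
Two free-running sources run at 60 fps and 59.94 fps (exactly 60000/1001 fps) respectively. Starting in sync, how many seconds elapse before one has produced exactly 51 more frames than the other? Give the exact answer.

The gap grows by |60000/1001 − 60| = 60/1001 frames per second.
Time for a 51-frame gap: 51 ÷ (60/1001) = 850.85 s.

850.85 seconds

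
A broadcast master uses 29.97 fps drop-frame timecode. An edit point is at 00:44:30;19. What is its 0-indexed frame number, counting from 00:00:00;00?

As if non-drop at 30 labels/s: (0 × 3600 + 44 × 60 + 30) × 30 + 19 = 80119.
Minute boundaries passed: 44; those not divisible by 10: 44 − 4 = 40; dropped labels = 2 × 40 = 80.
Actual frame index = 80119 − 80 = 80039.

80039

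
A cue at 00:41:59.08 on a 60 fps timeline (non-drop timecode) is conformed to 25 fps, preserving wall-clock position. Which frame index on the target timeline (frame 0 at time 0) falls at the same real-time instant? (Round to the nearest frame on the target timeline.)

frame 62978

Source frame index: (0×3600 + 41×60 + 59) × 60 + 8 = 151148.
Real time: 151148 / (60) = 37787/15 s.
Target frame: (37787/15) × (25) = 188935/3 ≈ 62978.333 → 62978.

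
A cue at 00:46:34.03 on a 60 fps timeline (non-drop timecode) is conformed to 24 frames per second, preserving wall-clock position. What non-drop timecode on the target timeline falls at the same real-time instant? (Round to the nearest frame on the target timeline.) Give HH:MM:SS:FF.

00:46:34:01

Source frame index: (0×3600 + 46×60 + 34) × 60 + 3 = 167643.
Real time: 167643 / (60) = 55881/20 s.
Target frame: (55881/20) × (24) = 335286/5 ≈ 67057.200 → 67057.
At 24 labels/s: frame 67057 → 00:46:34:01.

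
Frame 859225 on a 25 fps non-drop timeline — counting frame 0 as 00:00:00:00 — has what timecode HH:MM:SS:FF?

859225 ÷ 25 = 34369 full seconds, remainder 0 frames.
34369 s = 9 h 32 min 49 s.
Timecode: 09:32:49:00.

09:32:49:00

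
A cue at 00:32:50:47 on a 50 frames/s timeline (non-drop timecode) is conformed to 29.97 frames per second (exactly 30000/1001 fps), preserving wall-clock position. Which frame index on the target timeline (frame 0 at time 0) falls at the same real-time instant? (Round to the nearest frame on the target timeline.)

frame 59069

Source frame index: (0×3600 + 32×60 + 50) × 50 + 47 = 98547.
Real time: 98547 / (50) = 98547/50 s.
Target frame: (98547/50) × (30000/1001) = 59128200/1001 ≈ 59069.131 → 59069.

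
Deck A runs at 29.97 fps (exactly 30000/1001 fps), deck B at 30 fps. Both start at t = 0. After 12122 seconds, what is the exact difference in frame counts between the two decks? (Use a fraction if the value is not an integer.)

A emits 30000/1001 × 12122 = 33060000/91 frames; B emits 30 × 12122 = 363660.
Difference = 33060/91 frames (≈ 363.2967); B is ahead of A.

33060/91 frames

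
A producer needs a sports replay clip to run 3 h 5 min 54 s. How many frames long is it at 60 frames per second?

669240 frames

3 h 5 min 54 s = 11154 s.
Frames = 11154 × 60 = 669240.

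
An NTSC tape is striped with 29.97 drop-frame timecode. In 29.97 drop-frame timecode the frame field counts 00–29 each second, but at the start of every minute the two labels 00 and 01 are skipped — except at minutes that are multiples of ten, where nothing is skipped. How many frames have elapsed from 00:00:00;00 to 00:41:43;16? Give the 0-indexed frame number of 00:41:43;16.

Complete 10-minute blocks: 4, each 17982 frames → 71928.
Remaining 1 whole minute in the current block: 1800 + 0 × 1798 = 1800 frames.
Within the current minute: 43 × 30 + 16 − 2 = 1304 (labels ;00/;01 skipped at this minute). Total = 71928 + 1800 + 1304 = 75032.

75032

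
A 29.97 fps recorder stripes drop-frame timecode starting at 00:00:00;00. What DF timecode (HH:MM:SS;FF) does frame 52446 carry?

Each 10-minute DF block holds 10 × 60 × 30 − 9 × 2 = 17982 frames. 52446 ÷ 17982 → 2 full blocks, remainder 16482.
Within the partial block the first minute is 1800 frames and each further minute 1798, so 9 further minute boundaries passed. Total skipped labels = 18 × 2 + 2 × 9 = 54.
Non-drop label index = 52446 + 54 = 52500; at 30 labels/s that is 00:29:10:00, i.e. DF 00:29:10;00.

00:29:10;00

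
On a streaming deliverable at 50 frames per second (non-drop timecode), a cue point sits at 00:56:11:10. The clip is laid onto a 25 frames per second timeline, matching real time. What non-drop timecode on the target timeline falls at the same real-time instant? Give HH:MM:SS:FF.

Source frame index: (0×3600 + 56×60 + 11) × 50 + 10 = 168560.
Real time: 168560 / (50) = 16856/5 s.
Target frame: (16856/5) × (25) = 84280.
At 25 labels/s: frame 84280 → 00:56:11:05.

00:56:11:05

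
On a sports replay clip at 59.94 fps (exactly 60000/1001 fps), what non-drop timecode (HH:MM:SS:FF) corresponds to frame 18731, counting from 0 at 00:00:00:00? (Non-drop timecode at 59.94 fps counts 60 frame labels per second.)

00:05:12:11

18731 ÷ 60 = 312 full seconds, remainder 11 frames.
312 s = 0 h 5 min 12 s.
Timecode: 00:05:12:11.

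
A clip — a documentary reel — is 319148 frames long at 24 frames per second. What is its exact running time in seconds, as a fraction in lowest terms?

Running time = 319148 ÷ (24) = 319148 × 1/24 = 79787/6 s.

79787/6 seconds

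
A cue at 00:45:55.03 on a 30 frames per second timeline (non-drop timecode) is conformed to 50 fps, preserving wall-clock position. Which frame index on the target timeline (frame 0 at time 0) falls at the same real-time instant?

frame 137755

Source frame index: (0×3600 + 45×60 + 55) × 30 + 3 = 82653.
Real time: 82653 / (30) = 27551/10 s.
Target frame: (27551/10) × (50) = 137755.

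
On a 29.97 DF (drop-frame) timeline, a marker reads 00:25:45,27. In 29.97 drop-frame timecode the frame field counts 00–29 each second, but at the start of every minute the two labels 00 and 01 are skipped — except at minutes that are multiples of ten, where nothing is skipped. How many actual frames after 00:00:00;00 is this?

Complete 10-minute blocks: 2, each 17982 frames → 35964.
Remaining 5 whole minutes in the current block: 1800 + 4 × 1798 = 8992 frames.
Within the current minute: 45 × 30 + 27 − 2 = 1375 (labels ;00/;01 skipped at this minute). Total = 35964 + 8992 + 1375 = 46331.

46331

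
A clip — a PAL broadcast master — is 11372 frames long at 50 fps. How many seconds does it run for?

Running time = 11372 / (50) = 227.44 s.

227.44 seconds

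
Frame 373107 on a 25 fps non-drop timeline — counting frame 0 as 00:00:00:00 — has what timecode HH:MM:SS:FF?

04:08:44:07

373107 ÷ 25 = 14924 full seconds, remainder 7 frames.
14924 s = 4 h 8 min 44 s.
Timecode: 04:08:44:07.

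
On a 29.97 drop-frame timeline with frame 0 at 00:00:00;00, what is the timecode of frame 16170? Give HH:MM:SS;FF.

00:08:59;16

Ten DF minutes hold 17982 frames, so frame 16170 lies in block 0 (frames 0–17981) with 16170 frames into that block.
The block's first minute is 1800 frames and the rest 1798 each; 16170 frames reaches minute 8, so 0 × 18 + 8 × 2 = 16 labels have been skipped so far.
Adding those back, label number 16170 + 16 = 16186 at 30 labels/s is 539 s + 16 f = 0 h 8 min 59 s frame 16, i.e. 00:08:59;16.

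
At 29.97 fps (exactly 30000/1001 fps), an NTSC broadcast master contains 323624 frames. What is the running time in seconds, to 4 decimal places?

Running time = 323624 × 1001/30000 = 40493453/3750 s ≈ 10798.2541 s.

10798.2541 seconds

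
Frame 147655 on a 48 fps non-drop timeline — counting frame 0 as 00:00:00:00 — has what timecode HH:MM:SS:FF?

00:51:16:07

147655 ÷ 48 = 3076 full seconds, remainder 7 frames.
3076 s = 0 h 51 min 16 s.
Timecode: 00:51:16:07.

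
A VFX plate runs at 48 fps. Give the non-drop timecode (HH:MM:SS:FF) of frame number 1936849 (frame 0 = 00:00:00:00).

11:12:31:01

1936849 ÷ 48 = 40351 full seconds, remainder 1 frame.
40351 s = 11 h 12 min 31 s.
Timecode: 11:12:31:01.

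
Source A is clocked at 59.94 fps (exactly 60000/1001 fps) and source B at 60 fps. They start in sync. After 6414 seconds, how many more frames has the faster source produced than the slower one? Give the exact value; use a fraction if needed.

384840/1001 frames

A emits 60000/1001 × 6414 = 384840000/1001 frames; B emits 60 × 6414 = 384840.
Difference = 384840/1001 frames (≈ 384.4555); B is ahead of A.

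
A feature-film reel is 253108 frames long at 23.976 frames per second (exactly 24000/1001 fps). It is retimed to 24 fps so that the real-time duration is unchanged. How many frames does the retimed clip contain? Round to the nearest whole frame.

Frames at target rate = 253108 × (24) / (24000/1001) = 63340277/250 ≈ 253361.108.
Nearest whole frame: 253361.

253361 frames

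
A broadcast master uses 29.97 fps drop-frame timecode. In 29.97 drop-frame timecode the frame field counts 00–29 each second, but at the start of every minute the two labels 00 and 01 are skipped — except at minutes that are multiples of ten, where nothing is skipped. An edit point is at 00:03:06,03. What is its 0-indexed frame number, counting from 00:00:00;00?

5577

As if non-drop at 30 labels/s: (0 × 3600 + 3 × 60 + 6) × 30 + 3 = 5583.
Minute boundaries passed: 3; those not divisible by 10: 3 − 0 = 3; dropped labels = 2 × 3 = 6.
Actual frame index = 5583 − 6 = 5577.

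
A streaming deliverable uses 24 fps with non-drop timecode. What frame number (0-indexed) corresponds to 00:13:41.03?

19707

Total seconds to the label: (0 × 3600 + 13 × 60 + 41) = 821.
Frame index = 821 × 24 + 3 = 19707.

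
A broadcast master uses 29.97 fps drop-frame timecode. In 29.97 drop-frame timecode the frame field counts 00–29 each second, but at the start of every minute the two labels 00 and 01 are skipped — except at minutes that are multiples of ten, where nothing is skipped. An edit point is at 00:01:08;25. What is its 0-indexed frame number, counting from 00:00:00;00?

2063

As if non-drop at 30 labels/s: (0 × 3600 + 1 × 60 + 8) × 30 + 25 = 2065.
Minute boundaries passed: 1; those not divisible by 10: 1 − 0 = 1; dropped labels = 2 × 1 = 2.
Actual frame index = 2065 − 2 = 2063.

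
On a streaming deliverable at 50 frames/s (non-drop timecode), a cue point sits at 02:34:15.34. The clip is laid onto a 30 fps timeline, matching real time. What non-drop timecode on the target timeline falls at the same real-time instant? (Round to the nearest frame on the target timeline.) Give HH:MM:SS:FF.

02:34:15:20

Source frame index: (2×3600 + 34×60 + 15) × 50 + 34 = 462784.
Real time: 462784 / (50) = 231392/25 s.
Target frame: (231392/25) × (30) = 1388352/5 ≈ 277670.400 → 277670.
At 30 labels/s: frame 277670 → 02:34:15:20.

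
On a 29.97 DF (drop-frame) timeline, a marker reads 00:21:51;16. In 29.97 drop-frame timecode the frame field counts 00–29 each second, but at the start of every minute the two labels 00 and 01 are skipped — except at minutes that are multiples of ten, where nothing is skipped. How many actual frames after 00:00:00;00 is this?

39308

Complete 10-minute blocks: 2, each 17982 frames → 35964.
Remaining 1 whole minute in the current block: 1800 + 0 × 1798 = 1800 frames.
Within the current minute: 51 × 30 + 16 − 2 = 1544 (labels ;00/;01 skipped at this minute). Total = 35964 + 1800 + 1544 = 39308.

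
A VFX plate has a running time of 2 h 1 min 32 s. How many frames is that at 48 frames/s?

2 h 1 min 32 s = 7292 s.
Frames = 7292 × 48 = 350016.

350016 frames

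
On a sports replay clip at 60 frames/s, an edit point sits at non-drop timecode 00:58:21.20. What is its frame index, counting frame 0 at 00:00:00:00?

Total seconds to the label: (0 × 3600 + 58 × 60 + 21) = 3501.
Frame index = 3501 × 60 + 20 = 210080.

210080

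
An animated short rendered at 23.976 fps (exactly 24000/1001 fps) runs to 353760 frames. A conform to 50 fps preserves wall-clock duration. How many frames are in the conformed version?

737737 frames

Target frames = source frames × (target rate / source rate) = 353760 × (50)/(24000/1001) = 353760 × 1001/480 = 737737.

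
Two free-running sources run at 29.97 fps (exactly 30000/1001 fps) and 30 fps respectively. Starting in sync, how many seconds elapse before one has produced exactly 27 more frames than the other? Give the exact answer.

900.9 seconds

The gap grows by |30 − 30000/1001| = 30/1001 frames per second.
Time for a 27-frame gap: 27 ÷ (30/1001) = 900.9 s.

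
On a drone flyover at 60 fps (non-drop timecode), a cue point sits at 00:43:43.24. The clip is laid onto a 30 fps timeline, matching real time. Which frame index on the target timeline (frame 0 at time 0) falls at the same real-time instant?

frame 78702

Source frame index: (0×3600 + 43×60 + 43) × 60 + 24 = 157404.
Real time: 157404 / (60) = 13117/5 s.
Target frame: (13117/5) × (30) = 78702.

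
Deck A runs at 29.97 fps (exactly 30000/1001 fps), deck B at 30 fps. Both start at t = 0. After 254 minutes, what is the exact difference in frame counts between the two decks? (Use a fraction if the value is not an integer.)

457200/1001 frames

254 min = 15240 s.
A emits 30000/1001 × 15240 = 457200000/1001 frames; B emits 30 × 15240 = 457200.
Difference = 457200/1001 frames (≈ 456.7433); B is ahead of A.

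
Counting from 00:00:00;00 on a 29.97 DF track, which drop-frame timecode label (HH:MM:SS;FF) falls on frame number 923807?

08:33:44;11

Ten DF minutes hold 17982 frames, so frame 923807 lies in block 51 (frames 917082–935063) with 6725 frames into that block.
The block's first minute is 1800 frames and the rest 1798 each; 6725 frames reaches minute 3, so 51 × 18 + 3 × 2 = 924 labels have been skipped so far.
Adding those back, label number 923807 + 924 = 924731 at 30 labels/s is 30824 s + 11 f = 8 h 33 min 44 s frame 11, i.e. 08:33:44;11.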